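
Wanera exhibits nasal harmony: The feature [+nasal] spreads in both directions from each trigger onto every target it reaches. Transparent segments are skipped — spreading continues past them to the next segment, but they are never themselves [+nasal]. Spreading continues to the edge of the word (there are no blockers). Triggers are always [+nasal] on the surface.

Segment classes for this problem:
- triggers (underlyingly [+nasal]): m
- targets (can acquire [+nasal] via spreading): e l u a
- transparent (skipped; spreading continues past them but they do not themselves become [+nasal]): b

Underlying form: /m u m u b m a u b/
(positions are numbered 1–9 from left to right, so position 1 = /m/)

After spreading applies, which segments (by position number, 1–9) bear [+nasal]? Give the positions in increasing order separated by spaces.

From /m/ at 1 rightward: 2 /u/ → [+nasal]; 3 /m/ is itself a trigger — this domain ends here.
From /m/ at 1 leftward: word edge.
From /m/ at 3 rightward: 4 /u/ → [+nasal]; 5 /b/ transparent; 6 /m/ is itself a trigger — this domain ends here.
From /m/ at 3 leftward: 2 /u/ → [+nasal]; 1 /m/ is itself a trigger — this domain ends here.
From /m/ at 6 rightward: 7 /a/ → [+nasal]; 8 /u/ → [+nasal]; 9 /b/ transparent; word edge.
From /m/ at 6 leftward: 5 /b/ transparent; 4 /u/ → [+nasal]; 3 /m/ is itself a trigger — this domain ends here.

1 2 3 4 6 7 8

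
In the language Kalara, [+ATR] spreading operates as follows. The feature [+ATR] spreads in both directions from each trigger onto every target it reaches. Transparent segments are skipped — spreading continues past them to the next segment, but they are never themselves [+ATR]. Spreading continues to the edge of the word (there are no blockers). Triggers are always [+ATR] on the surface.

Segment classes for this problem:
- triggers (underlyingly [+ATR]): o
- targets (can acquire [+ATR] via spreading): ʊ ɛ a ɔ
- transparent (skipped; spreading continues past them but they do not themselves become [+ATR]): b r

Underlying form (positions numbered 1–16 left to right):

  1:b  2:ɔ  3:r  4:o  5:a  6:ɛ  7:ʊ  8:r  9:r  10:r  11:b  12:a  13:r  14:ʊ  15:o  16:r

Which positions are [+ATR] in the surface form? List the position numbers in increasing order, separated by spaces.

2 4 5 6 7 12 14 15

From /o/ at 4 rightward: 5 /a/ → [+ATR]; 6 /ɛ/ → [+ATR]; 7 /ʊ/ → [+ATR]; 8 /r/ transparent; 9 /r/ transparent; 10 /r/ transparent; 11 /b/ transparent; 12 /a/ → [+ATR]; 13 /r/ transparent; 14 /ʊ/ → [+ATR]; 15 /o/ is itself a trigger — this domain ends here.
From /o/ at 4 leftward: 3 /r/ transparent; 2 /ɔ/ → [+ATR]; 1 /b/ transparent; word edge.
From /o/ at 15 rightward: 16 /r/ transparent; word edge.
From /o/ at 15 leftward: 14 /ʊ/ → [+ATR]; 13 /r/ transparent; 12 /a/ → [+ATR]; 11 /b/ transparent; 10 /r/ transparent; 9 /r/ transparent; 8 /r/ transparent; 7 /ʊ/ → [+ATR]; 6 /ɛ/ → [+ATR]; 5 /a/ → [+ATR]; 4 /o/ is itself a trigger — this domain ends here.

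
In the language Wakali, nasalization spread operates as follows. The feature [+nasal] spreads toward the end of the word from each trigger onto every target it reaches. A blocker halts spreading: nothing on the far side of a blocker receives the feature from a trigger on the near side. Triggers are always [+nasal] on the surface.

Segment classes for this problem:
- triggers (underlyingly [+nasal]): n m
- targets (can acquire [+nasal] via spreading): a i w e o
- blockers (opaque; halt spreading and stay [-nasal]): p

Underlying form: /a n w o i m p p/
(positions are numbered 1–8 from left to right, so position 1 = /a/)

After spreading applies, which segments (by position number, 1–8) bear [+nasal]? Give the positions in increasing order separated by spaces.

2 3 4 5 6

From /n/ at 2 rightward: 3 /w/ → [+nasal]; 4 /o/ → [+nasal]; 5 /i/ → [+nasal]; 6 /m/ is itself a trigger — this domain ends here.
From /m/ at 6 rightward: 7 /p/ blocks.
Target with no active source: position 1 stays [-nasal].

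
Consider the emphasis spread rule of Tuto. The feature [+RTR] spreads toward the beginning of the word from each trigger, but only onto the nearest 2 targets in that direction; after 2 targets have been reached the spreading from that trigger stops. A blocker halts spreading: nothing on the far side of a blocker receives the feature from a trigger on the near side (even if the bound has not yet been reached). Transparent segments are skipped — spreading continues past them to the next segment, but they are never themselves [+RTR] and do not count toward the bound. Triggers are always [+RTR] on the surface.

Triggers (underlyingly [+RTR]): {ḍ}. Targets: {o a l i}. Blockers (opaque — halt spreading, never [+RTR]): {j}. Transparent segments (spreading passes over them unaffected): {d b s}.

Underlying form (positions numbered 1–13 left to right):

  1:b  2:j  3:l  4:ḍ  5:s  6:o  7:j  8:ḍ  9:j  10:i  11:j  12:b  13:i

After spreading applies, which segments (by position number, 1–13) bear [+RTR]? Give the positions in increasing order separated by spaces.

3 4 8

From /ḍ/ at 4 leftward: 3 /l/ → [+RTR]; 2 /j/ blocks.
From /ḍ/ at 8 leftward: 7 /j/ blocks.
Targets with no active source: positions 6 10 13 stay [-emphatic].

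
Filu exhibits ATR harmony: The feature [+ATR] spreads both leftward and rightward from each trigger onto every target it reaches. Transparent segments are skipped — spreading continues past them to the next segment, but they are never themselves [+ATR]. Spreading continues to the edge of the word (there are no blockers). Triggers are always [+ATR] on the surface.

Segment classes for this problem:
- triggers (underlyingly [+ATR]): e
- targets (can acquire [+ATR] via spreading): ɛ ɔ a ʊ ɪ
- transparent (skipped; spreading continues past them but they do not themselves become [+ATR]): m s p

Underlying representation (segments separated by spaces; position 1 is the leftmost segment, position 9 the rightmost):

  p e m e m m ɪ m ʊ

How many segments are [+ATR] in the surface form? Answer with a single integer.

From /e/ at 2 rightward: 3 /m/ transparent; 4 /e/ is itself a trigger — this domain ends here.
From /e/ at 2 leftward: 1 /p/ transparent; word edge.
From /e/ at 4 rightward: 5 /m/ transparent; 6 /m/ transparent; 7 /ɪ/ → [+ATR]; 8 /m/ transparent; 9 /ʊ/ → [+ATR]; word edge.
From /e/ at 4 leftward: 3 /m/ transparent; 2 /e/ is itself a trigger — this domain ends here.
[+ATR] positions on the surface: 2 4 7 9.

4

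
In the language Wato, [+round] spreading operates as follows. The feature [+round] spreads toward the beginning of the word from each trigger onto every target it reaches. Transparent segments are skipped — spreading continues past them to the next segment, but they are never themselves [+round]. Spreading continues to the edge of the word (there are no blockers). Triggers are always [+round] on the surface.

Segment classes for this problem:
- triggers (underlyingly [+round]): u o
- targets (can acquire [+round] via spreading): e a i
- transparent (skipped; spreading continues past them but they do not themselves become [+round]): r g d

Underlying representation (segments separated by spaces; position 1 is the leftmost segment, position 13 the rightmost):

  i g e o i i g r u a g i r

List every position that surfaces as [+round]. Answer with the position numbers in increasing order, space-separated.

1 3 4 5 6 9

From /o/ at 4 leftward: 3 /e/ → [+round]; 2 /g/ transparent; 1 /i/ → [+round]; word edge.
From /u/ at 9 leftward: 8 /r/ transparent; 7 /g/ transparent; 6 /i/ → [+round]; 5 /i/ → [+round]; 4 /o/ is itself a trigger — this domain ends here.
Targets with no active source: positions 10 12 stay [-round].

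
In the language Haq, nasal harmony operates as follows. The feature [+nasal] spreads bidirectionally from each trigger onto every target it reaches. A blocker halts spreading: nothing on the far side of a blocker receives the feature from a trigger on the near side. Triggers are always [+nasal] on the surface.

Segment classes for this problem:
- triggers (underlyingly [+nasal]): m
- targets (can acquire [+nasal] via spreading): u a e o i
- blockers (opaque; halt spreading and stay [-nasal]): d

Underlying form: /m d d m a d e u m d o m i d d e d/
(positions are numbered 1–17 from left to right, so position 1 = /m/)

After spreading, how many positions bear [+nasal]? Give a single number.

From /m/ at 1 rightward: 2 /d/ blocks.
From /m/ at 1 leftward: word edge.
From /m/ at 4 rightward: 5 /a/ → [+nasal]; 6 /d/ blocks.
From /m/ at 4 leftward: 3 /d/ blocks.
From /m/ at 9 rightward: 10 /d/ blocks.
From /m/ at 9 leftward: 8 /u/ → [+nasal]; 7 /e/ → [+nasal]; 6 /d/ blocks.
From /m/ at 12 rightward: 13 /i/ → [+nasal]; 14 /d/ blocks.
From /m/ at 12 leftward: 11 /o/ → [+nasal]; 10 /d/ blocks.
Target with no active source: position 16 stays [-nasal].
[+nasal] positions on the surface: 1 4 5 7 8 9 11 12 13.

9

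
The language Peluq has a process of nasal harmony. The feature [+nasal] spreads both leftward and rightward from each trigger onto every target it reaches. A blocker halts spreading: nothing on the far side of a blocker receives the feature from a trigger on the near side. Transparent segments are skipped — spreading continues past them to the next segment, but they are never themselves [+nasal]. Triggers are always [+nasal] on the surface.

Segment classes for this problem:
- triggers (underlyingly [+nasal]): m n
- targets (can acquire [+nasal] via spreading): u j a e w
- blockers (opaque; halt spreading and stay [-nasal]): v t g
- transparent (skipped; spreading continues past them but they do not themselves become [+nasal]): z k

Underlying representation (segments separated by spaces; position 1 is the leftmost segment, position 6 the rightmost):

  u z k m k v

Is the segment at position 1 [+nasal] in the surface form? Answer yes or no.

yes

From /m/ at 4 rightward: 5 /k/ transparent; 6 /v/ blocks.
From /m/ at 4 leftward: 3 /k/ transparent; 2 /z/ transparent; 1 /u/ → [+nasal]; word edge.
[+nasal] positions on the surface: 1 4.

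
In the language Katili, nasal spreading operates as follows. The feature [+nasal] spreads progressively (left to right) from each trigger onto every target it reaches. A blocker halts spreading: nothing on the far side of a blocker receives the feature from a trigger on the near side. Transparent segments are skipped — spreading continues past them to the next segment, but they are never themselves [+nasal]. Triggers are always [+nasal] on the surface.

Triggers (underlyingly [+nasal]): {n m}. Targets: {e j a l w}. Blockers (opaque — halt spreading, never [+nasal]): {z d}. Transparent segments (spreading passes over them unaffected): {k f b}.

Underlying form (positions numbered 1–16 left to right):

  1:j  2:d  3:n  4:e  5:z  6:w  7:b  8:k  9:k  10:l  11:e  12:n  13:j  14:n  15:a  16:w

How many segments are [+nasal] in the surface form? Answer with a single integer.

From /n/ at 3 rightward: 4 /e/ → [+nasal]; 5 /z/ blocks.
From /n/ at 12 rightward: 13 /j/ → [+nasal]; 14 /n/ is itself a trigger — this domain ends here.
From /n/ at 14 rightward: 15 /a/ → [+nasal]; 16 /w/ → [+nasal]; word edge.
Targets with no active source: positions 1 6 10 11 stay [-nasal].
[+nasal] positions on the surface: 3 4 12 13 14 15 16.

7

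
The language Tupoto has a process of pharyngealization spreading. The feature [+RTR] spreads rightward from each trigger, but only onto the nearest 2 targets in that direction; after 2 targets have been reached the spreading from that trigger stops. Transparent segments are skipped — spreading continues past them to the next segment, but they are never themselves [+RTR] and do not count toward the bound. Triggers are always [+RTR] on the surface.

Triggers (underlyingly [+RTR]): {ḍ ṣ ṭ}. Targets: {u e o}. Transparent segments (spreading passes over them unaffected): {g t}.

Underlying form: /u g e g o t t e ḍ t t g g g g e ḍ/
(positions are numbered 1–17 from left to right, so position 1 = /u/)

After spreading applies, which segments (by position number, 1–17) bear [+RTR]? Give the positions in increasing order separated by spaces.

From /ḍ/ at 9 rightward: 10 /t/ transparent; 11 /t/ transparent; 12 /g/ transparent; 13 /g/ transparent; 14 /g/ transparent; 15 /g/ transparent; 16 /e/ → [+RTR]; 17 /ḍ/ is itself a trigger — this domain ends here.
From /ḍ/ at 17 rightward: word edge.
Targets with no active source: positions 1 3 5 8 stay [-emphatic].

9 16 17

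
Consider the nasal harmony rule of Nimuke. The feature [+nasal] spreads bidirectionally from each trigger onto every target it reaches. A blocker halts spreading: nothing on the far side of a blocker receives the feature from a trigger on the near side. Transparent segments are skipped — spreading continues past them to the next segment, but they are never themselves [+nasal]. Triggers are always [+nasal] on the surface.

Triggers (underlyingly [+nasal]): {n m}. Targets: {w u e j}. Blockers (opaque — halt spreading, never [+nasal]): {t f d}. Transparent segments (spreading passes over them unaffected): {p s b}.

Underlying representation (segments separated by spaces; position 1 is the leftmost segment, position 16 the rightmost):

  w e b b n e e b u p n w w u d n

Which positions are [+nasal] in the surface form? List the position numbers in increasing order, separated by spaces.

From /n/ at 5 rightward: 6 /e/ → [+nasal]; 7 /e/ → [+nasal]; 8 /b/ transparent; 9 /u/ → [+nasal]; 10 /p/ transparent; 11 /n/ is itself a trigger — this domain ends here.
From /n/ at 5 leftward: 4 /b/ transparent; 3 /b/ transparent; 2 /e/ → [+nasal]; 1 /w/ → [+nasal]; word edge.
From /n/ at 11 rightward: 12 /w/ → [+nasal]; 13 /w/ → [+nasal]; 14 /u/ → [+nasal]; 15 /d/ blocks.
From /n/ at 11 leftward: 10 /p/ transparent; 9 /u/ → [+nasal]; 8 /b/ transparent; 7 /e/ → [+nasal]; 6 /e/ → [+nasal]; 5 /n/ is itself a trigger — this domain ends here.
From /n/ at 16 rightward: word edge.
From /n/ at 16 leftward: 15 /d/ blocks.

1 2 5 6 7 9 11 12 13 14 16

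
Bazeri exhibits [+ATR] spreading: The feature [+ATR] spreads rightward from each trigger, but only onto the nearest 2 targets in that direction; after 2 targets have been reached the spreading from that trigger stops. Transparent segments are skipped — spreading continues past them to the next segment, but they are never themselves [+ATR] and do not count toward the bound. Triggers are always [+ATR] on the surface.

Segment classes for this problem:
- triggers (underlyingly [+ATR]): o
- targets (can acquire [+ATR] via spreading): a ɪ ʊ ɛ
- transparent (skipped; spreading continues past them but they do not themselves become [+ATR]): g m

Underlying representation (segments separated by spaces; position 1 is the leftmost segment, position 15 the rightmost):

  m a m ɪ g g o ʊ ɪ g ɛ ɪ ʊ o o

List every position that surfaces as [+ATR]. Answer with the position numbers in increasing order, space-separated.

From /o/ at 7 rightward: 8 /ʊ/ → [+ATR]; 9 /ɪ/ → [+ATR]; bound reached.
From /o/ at 14 rightward: 15 /o/ is itself a trigger — this domain ends here.
From /o/ at 15 rightward: word edge.
Targets with no active source: positions 2 4 11 12 13 stay [-ATR].

7 8 9 14 15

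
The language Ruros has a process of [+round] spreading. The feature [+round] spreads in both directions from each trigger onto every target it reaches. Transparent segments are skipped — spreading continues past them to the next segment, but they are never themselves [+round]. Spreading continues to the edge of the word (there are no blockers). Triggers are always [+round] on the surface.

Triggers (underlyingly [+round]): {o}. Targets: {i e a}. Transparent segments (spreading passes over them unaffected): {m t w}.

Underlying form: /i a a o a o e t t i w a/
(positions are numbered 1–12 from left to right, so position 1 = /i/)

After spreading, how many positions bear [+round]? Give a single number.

9

From /o/ at 4 rightward: 5 /a/ → [+round]; 6 /o/ is itself a trigger — this domain ends here.
From /o/ at 4 leftward: 3 /a/ → [+round]; 2 /a/ → [+round]; 1 /i/ → [+round]; word edge.
From /o/ at 6 rightward: 7 /e/ → [+round]; 8 /t/ transparent; 9 /t/ transparent; 10 /i/ → [+round]; 11 /w/ transparent; 12 /a/ → [+round]; word edge.
From /o/ at 6 leftward: 5 /a/ → [+round]; 4 /o/ is itself a trigger — this domain ends here.
[+round] positions on the surface: 1 2 3 4 5 6 7 10 12.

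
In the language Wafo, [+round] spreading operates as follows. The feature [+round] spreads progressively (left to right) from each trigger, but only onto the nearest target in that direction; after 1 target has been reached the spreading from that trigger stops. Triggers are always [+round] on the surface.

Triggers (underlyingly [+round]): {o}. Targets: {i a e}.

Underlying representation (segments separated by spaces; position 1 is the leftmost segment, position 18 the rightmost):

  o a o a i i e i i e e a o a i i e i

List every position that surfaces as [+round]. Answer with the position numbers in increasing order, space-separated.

1 2 3 4 13 14

From /o/ at 1 rightward: 2 /a/ → [+round]; bound reached.
From /o/ at 3 rightward: 4 /a/ → [+round]; bound reached.
From /o/ at 13 rightward: 14 /a/ → [+round]; bound reached.
Targets with no active source: positions 5 6 7 8 9 10 11 12 15 16 17 18 stay [-round].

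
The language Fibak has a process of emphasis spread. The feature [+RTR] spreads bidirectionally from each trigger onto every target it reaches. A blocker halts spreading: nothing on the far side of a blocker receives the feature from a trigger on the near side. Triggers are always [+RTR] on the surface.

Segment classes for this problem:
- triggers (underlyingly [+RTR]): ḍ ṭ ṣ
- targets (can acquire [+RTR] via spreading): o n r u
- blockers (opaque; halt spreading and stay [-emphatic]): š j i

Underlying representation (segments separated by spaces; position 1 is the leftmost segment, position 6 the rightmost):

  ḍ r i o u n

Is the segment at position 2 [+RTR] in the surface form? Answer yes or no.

yes

From /ḍ/ at 1 rightward: 2 /r/ → [+RTR]; 3 /i/ blocks.
From /ḍ/ at 1 leftward: word edge.
Targets with no active source: positions 4 5 6 stay [-emphatic].
[+RTR] positions on the surface: 1 2.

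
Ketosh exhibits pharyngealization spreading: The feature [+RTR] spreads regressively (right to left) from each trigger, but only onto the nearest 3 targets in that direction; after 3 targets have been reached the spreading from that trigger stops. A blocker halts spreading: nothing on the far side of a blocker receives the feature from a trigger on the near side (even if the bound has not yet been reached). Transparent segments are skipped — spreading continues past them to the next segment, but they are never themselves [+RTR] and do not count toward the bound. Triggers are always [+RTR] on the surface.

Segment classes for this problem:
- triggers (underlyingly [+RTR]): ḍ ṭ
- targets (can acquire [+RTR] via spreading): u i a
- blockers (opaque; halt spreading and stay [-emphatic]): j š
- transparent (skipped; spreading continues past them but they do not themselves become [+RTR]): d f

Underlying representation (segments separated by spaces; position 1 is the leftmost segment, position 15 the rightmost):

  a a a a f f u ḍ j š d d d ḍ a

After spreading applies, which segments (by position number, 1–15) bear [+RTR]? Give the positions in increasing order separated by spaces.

3 4 7 8 14

From /ḍ/ at 8 leftward: 7 /u/ → [+RTR]; 6 /f/ transparent; 5 /f/ transparent; 4 /a/ → [+RTR]; 3 /a/ → [+RTR]; bound reached.
From /ḍ/ at 14 leftward: 13 /d/ transparent; 12 /d/ transparent; 11 /d/ transparent; 10 /š/ blocks.
Targets with no active source: positions 1 2 15 stay [-emphatic].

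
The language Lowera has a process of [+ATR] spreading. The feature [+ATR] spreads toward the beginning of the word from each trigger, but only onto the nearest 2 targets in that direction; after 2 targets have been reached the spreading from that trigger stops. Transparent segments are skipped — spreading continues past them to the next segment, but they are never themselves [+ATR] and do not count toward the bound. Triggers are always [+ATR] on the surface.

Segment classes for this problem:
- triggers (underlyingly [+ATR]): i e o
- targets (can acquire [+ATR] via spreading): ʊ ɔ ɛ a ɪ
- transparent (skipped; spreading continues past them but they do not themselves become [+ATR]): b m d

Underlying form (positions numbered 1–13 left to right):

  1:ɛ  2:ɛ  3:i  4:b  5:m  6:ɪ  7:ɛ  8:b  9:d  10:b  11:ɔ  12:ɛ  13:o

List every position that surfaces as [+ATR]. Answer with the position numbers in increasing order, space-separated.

1 2 3 11 12 13

From /i/ at 3 leftward: 2 /ɛ/ → [+ATR]; 1 /ɛ/ → [+ATR]; bound reached.
From /o/ at 13 leftward: 12 /ɛ/ → [+ATR]; 11 /ɔ/ → [+ATR]; bound reached.
Targets with no active source: positions 6 7 stay [-ATR].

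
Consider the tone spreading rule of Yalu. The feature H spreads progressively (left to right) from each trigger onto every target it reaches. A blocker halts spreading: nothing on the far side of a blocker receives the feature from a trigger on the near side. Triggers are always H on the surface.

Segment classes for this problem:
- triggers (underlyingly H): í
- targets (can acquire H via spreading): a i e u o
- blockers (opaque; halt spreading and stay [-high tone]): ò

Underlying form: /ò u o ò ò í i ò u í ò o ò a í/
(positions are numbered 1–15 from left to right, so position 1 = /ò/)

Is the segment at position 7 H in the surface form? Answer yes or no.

yes

From /í/ at 6 rightward: 7 /i/ → H; 8 /ò/ blocks.
From /í/ at 10 rightward: 11 /ò/ blocks.
From /í/ at 15 rightward: word edge.
Targets with no active source: positions 2 3 9 12 14 stay [-high tone].
H positions on the surface: 6 7 10 15.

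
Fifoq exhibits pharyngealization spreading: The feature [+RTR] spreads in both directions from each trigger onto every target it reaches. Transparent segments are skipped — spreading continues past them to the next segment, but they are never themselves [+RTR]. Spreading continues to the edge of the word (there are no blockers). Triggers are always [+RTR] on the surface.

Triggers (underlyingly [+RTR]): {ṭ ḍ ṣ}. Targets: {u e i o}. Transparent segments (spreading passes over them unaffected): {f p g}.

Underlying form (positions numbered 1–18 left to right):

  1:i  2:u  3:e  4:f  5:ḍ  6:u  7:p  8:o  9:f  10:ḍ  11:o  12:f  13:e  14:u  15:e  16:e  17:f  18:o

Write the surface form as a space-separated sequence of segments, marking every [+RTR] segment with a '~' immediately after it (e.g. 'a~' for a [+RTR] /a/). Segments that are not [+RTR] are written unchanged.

i~ u~ e~ f ḍ~ u~ p o~ f ḍ~ o~ f e~ u~ e~ e~ f o~

From /ḍ/ at 5 rightward: 6 /u/ → [+RTR]; 7 /p/ transparent; 8 /o/ → [+RTR]; 9 /f/ transparent; 10 /ḍ/ is itself a trigger — this domain ends here.
From /ḍ/ at 5 leftward: 4 /f/ transparent; 3 /e/ → [+RTR]; 2 /u/ → [+RTR]; 1 /i/ → [+RTR]; word edge.
From /ḍ/ at 10 rightward: 11 /o/ → [+RTR]; 12 /f/ transparent; 13 /e/ → [+RTR]; 14 /u/ → [+RTR]; 15 /e/ → [+RTR]; 16 /e/ → [+RTR]; 17 /f/ transparent; 18 /o/ → [+RTR]; word edge.
From /ḍ/ at 10 leftward: 9 /f/ transparent; 8 /o/ → [+RTR]; 7 /p/ transparent; 6 /u/ → [+RTR]; 5 /ḍ/ is itself a trigger — this domain ends here.
[+RTR] positions on the surface: 1 2 3 5 6 8 10 11 13 14 15 16 18.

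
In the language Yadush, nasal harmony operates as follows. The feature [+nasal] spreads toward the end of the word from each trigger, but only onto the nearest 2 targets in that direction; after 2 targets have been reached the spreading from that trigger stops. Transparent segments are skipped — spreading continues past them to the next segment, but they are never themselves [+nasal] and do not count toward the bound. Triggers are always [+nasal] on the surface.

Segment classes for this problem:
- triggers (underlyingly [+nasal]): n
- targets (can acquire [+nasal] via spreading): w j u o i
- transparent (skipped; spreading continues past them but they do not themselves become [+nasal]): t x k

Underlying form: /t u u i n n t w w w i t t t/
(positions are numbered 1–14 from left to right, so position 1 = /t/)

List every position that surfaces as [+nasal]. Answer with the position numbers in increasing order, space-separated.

From /n/ at 5 rightward: 6 /n/ is itself a trigger — this domain ends here.
From /n/ at 6 rightward: 7 /t/ transparent; 8 /w/ → [+nasal]; 9 /w/ → [+nasal]; bound reached.
Targets with no active source: positions 2 3 4 10 11 stay [-nasal].

5 6 8 9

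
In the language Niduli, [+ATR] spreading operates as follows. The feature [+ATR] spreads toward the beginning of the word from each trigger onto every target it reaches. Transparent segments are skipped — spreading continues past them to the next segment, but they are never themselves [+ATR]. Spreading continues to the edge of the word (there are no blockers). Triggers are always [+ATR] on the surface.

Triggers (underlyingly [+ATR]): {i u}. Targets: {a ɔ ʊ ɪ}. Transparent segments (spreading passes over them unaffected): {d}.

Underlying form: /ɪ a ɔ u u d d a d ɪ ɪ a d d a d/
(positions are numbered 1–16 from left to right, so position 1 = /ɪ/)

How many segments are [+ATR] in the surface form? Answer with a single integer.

From /u/ at 4 leftward: 3 /ɔ/ → [+ATR]; 2 /a/ → [+ATR]; 1 /ɪ/ → [+ATR]; word edge.
From /u/ at 5 leftward: 4 /u/ is itself a trigger — this domain ends here.
Targets with no active source: positions 8 10 11 12 15 stay [-ATR].
[+ATR] positions on the surface: 1 2 3 4 5.

5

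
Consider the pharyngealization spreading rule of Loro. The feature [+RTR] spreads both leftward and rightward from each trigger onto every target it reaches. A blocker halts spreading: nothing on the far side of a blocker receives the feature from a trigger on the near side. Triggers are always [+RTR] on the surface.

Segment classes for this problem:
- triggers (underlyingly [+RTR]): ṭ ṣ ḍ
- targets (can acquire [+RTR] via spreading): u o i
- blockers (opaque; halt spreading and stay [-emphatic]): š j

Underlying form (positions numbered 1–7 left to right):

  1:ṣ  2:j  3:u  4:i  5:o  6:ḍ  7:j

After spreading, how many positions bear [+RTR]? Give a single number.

From /ṣ/ at 1 rightward: 2 /j/ blocks.
From /ṣ/ at 1 leftward: word edge.
From /ḍ/ at 6 rightward: 7 /j/ blocks.
From /ḍ/ at 6 leftward: 5 /o/ → [+RTR]; 4 /i/ → [+RTR]; 3 /u/ → [+RTR]; 2 /j/ blocks.
[+RTR] positions on the surface: 1 3 4 5 6.

5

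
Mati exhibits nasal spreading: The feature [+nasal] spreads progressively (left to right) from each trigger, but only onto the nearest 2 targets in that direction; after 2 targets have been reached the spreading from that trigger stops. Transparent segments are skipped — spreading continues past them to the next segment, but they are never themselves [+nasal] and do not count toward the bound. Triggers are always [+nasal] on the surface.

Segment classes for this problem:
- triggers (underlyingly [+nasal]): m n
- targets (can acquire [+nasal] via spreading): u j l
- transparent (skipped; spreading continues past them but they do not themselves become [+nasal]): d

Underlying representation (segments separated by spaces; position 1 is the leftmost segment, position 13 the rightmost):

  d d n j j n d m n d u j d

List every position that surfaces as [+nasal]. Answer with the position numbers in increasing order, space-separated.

3 4 5 6 8 9 11 12

From /n/ at 3 rightward: 4 /j/ → [+nasal]; 5 /j/ → [+nasal]; bound reached.
From /n/ at 6 rightward: 7 /d/ transparent; 8 /m/ is itself a trigger — this domain ends here.
From /m/ at 8 rightward: 9 /n/ is itself a trigger — this domain ends here.
From /n/ at 9 rightward: 10 /d/ transparent; 11 /u/ → [+nasal]; 12 /j/ → [+nasal]; bound reached.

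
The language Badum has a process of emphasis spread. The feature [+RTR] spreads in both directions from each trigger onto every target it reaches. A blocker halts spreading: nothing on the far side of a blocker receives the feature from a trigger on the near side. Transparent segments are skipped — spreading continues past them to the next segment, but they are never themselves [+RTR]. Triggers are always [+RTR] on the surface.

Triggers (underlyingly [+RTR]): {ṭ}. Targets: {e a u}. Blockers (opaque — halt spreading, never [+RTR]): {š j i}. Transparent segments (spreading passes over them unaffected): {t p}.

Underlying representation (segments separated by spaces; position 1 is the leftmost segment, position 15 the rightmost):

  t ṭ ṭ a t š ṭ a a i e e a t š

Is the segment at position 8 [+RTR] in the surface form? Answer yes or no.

yes

From /ṭ/ at 2 rightward: 3 /ṭ/ is itself a trigger — this domain ends here.
From /ṭ/ at 2 leftward: 1 /t/ transparent; word edge.
From /ṭ/ at 3 rightward: 4 /a/ → [+RTR]; 5 /t/ transparent; 6 /š/ blocks.
From /ṭ/ at 3 leftward: 2 /ṭ/ is itself a trigger — this domain ends here.
From /ṭ/ at 7 rightward: 8 /a/ → [+RTR]; 9 /a/ → [+RTR]; 10 /i/ blocks.
From /ṭ/ at 7 leftward: 6 /š/ blocks.
Targets with no active source: positions 11 12 13 stay [-emphatic].
[+RTR] positions on the surface: 2 3 4 7 8 9.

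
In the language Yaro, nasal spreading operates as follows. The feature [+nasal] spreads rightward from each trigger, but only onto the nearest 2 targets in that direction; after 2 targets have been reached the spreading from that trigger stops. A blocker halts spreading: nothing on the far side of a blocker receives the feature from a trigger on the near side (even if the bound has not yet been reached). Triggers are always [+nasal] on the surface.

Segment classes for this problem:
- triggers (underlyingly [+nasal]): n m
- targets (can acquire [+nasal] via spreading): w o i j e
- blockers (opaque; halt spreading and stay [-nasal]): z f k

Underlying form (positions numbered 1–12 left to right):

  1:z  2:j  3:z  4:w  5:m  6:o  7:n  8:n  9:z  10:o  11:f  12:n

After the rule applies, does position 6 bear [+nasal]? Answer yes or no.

yes

From /m/ at 5 rightward: 6 /o/ → [+nasal]; 7 /n/ is itself a trigger — this domain ends here.
From /n/ at 7 rightward: 8 /n/ is itself a trigger — this domain ends here.
From /n/ at 8 rightward: 9 /z/ blocks.
From /n/ at 12 rightward: word edge.
Targets with no active source: positions 2 4 10 stay [-nasal].
[+nasal] positions on the surface: 5 6 7 8 12.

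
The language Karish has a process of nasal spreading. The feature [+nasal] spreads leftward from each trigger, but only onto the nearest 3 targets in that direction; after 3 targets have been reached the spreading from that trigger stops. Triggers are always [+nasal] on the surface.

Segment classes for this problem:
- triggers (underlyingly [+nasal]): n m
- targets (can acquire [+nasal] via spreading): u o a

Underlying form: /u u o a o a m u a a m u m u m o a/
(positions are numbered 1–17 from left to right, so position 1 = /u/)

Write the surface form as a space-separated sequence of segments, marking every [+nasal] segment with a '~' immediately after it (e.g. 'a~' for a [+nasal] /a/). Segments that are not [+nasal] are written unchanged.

From /m/ at 7 leftward: 6 /a/ → [+nasal]; 5 /o/ → [+nasal]; 4 /a/ → [+nasal]; bound reached.
From /m/ at 11 leftward: 10 /a/ → [+nasal]; 9 /a/ → [+nasal]; 8 /u/ → [+nasal]; bound reached.
From /m/ at 13 leftward: 12 /u/ → [+nasal]; 11 /m/ is itself a trigger — this domain ends here.
From /m/ at 15 leftward: 14 /u/ → [+nasal]; 13 /m/ is itself a trigger — this domain ends here.
Targets with no active source: positions 1 2 3 16 17 stay [-nasal].
[+nasal] positions on the surface: 4 5 6 7 8 9 10 11 12 13 14 15.

u u o a~ o~ a~ m~ u~ a~ a~ m~ u~ m~ u~ m~ o a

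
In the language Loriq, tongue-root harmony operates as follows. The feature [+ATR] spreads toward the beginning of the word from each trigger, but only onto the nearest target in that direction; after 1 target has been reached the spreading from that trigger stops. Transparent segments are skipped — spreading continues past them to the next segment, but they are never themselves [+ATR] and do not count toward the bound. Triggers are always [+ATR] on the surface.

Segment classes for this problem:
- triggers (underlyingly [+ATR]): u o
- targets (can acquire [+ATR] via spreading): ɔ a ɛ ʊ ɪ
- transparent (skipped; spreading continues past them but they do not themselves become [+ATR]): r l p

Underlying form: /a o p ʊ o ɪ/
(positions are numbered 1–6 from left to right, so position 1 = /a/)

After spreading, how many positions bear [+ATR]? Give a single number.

From /o/ at 2 leftward: 1 /a/ → [+ATR]; bound reached.
From /o/ at 5 leftward: 4 /ʊ/ → [+ATR]; bound reached.
Target with no active source: position 6 stays [-ATR].
[+ATR] positions on the surface: 1 2 4 5.

4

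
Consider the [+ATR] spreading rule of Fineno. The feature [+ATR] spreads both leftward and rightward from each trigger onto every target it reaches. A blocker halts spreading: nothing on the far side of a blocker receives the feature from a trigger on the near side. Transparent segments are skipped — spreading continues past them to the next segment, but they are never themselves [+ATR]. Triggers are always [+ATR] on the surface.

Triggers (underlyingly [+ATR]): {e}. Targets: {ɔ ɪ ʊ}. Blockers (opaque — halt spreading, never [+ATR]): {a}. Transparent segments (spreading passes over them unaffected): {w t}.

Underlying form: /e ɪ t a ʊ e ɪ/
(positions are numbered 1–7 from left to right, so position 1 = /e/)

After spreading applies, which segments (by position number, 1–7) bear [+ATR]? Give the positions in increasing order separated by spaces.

From /e/ at 1 rightward: 2 /ɪ/ → [+ATR]; 3 /t/ transparent; 4 /a/ blocks.
From /e/ at 1 leftward: word edge.
From /e/ at 6 rightward: 7 /ɪ/ → [+ATR]; word edge.
From /e/ at 6 leftward: 5 /ʊ/ → [+ATR]; 4 /a/ blocks.

1 2 5 6 7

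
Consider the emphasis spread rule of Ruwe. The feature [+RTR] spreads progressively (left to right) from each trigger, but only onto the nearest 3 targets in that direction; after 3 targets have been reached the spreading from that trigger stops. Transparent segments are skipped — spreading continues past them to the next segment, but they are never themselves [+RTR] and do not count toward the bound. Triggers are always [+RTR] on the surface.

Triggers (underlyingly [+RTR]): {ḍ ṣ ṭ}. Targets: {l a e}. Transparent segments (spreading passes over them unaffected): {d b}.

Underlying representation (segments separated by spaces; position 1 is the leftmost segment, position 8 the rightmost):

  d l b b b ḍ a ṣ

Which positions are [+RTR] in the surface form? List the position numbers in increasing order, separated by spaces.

6 7 8

From /ḍ/ at 6 rightward: 7 /a/ → [+RTR]; 8 /ṣ/ is itself a trigger — this domain ends here.
From /ṣ/ at 8 rightward: word edge.
Target with no active source: position 2 stays [-emphatic].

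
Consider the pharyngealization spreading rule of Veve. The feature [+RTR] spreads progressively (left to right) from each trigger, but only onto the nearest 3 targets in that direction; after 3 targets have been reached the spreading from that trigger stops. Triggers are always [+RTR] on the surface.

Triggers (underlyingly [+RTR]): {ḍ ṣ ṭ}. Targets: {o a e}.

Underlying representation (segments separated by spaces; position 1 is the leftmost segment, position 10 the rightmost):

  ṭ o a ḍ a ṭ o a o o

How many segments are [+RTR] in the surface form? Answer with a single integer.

9

From /ṭ/ at 1 rightward: 2 /o/ → [+RTR]; 3 /a/ → [+RTR]; 4 /ḍ/ is itself a trigger — this domain ends here.
From /ḍ/ at 4 rightward: 5 /a/ → [+RTR]; 6 /ṭ/ is itself a trigger — this domain ends here.
From /ṭ/ at 6 rightward: 7 /o/ → [+RTR]; 8 /a/ → [+RTR]; 9 /o/ → [+RTR]; bound reached.
Target with no active source: position 10 stays [-emphatic].
[+RTR] positions on the surface: 1 2 3 4 5 6 7 8 9.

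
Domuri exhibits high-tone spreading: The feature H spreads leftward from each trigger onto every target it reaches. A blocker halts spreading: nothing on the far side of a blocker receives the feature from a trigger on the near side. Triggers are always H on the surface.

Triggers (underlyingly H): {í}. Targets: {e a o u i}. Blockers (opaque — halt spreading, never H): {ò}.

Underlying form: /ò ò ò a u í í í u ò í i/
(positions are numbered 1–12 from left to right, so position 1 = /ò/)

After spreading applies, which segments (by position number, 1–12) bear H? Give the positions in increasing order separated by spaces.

From /í/ at 6 leftward: 5 /u/ → H; 4 /a/ → H; 3 /ò/ blocks.
From /í/ at 7 leftward: 6 /í/ is itself a trigger — this domain ends here.
From /í/ at 8 leftward: 7 /í/ is itself a trigger — this domain ends here.
From /í/ at 11 leftward: 10 /ò/ blocks.
Targets with no active source: positions 9 12 stay [-high tone].

4 5 6 7 8 11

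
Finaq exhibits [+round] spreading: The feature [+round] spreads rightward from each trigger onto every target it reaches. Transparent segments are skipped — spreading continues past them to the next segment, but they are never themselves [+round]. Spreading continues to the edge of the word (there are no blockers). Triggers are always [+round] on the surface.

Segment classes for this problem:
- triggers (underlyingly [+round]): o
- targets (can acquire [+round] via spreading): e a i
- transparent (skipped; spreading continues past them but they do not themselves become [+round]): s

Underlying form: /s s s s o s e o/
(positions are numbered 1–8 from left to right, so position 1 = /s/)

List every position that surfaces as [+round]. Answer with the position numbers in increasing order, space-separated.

From /o/ at 5 rightward: 6 /s/ transparent; 7 /e/ → [+round]; 8 /o/ is itself a trigger — this domain ends here.
From /o/ at 8 rightward: word edge.

5 7 8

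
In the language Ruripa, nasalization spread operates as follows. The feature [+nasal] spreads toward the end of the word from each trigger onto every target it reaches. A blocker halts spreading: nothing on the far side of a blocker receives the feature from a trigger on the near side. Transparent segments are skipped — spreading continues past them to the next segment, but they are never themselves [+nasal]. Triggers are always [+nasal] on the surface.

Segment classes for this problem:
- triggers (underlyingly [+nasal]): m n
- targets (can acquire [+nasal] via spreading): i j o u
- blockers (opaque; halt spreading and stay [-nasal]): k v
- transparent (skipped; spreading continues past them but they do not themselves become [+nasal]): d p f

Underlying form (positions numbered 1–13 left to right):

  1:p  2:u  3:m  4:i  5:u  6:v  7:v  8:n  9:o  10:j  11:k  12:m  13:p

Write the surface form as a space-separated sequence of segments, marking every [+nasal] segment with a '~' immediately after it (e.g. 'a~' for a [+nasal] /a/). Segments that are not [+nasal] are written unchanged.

p u m~ i~ u~ v v n~ o~ j~ k m~ p

From /m/ at 3 rightward: 4 /i/ → [+nasal]; 5 /u/ → [+nasal]; 6 /v/ blocks.
From /n/ at 8 rightward: 9 /o/ → [+nasal]; 10 /j/ → [+nasal]; 11 /k/ blocks.
From /m/ at 12 rightward: 13 /p/ transparent; word edge.
Target with no active source: position 2 stays [-nasal].
[+nasal] positions on the surface: 3 4 5 8 9 10 12.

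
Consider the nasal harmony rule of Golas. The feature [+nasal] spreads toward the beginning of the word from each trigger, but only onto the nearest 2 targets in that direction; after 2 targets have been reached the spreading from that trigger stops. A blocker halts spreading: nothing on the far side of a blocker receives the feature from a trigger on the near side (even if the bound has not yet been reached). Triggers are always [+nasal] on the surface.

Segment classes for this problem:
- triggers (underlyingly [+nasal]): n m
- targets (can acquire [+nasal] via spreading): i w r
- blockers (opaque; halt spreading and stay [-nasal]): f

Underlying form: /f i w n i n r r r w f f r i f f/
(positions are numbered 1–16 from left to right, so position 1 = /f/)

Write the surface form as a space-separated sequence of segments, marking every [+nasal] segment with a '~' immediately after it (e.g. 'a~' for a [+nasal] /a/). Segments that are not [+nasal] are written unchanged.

From /n/ at 4 leftward: 3 /w/ → [+nasal]; 2 /i/ → [+nasal]; bound reached.
From /n/ at 6 leftward: 5 /i/ → [+nasal]; 4 /n/ is itself a trigger — this domain ends here.
Targets with no active source: positions 7 8 9 10 13 14 stay [-nasal].
[+nasal] positions on the surface: 2 3 4 5 6.

f i~ w~ n~ i~ n~ r r r w f f r i f f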